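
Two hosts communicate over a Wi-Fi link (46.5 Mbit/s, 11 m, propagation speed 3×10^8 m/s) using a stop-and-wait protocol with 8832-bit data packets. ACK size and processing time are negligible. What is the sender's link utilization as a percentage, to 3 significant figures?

100 %

t_tx = L/R = 8832/46500000 = 0.000189935 s.
t_prop = 11/300000000 = 3.66667e-08 s; RTT = 7.33333e-08 s.
Cycle = t_tx + RTT = 0.000190009 s.
Utilization = t_tx / cycle = 0.000189935/0.000190009 = 100 %.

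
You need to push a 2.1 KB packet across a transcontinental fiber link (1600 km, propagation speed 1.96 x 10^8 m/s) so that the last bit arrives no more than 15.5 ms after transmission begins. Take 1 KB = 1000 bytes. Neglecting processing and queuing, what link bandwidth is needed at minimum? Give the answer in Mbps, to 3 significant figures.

2.29 Mbps

L = 16800 bits.
Propagation delay = 1600000 / 196000000 = 8.16327 ms.
Transmission budget = 15.5 − 8.16327 = 7.33673 ms.
R ≥ L / t_tx = 16800 bits / 0.00733673 s = 2.29 Mbps.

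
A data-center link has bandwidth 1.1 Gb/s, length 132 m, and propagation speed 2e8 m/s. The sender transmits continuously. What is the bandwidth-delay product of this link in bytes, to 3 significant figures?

90.8 bytes

Propagation delay = 132 / 200000000 = 6.6e-07 s.
BDP = R × t_prop = 1100000000 × 6.6e-07 = 726 bits.
In bytes: 726/8 = 90.8 bytes.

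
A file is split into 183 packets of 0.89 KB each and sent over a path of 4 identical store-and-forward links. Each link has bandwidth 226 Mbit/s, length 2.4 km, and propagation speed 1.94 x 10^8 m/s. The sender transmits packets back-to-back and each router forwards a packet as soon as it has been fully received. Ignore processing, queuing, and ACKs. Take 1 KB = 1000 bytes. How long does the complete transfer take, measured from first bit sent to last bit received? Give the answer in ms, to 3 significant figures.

5.91 ms

Per-hop transmission t_tx = L/R = 7120/226000000 = 0.0315044 ms.
Per-hop propagation t_prop = 2400/194000000 = 0.0123711 ms.
Pipeline fill: first packet needs 4·t_tx to clear all hops; remaining 182 packets each add one t_tx.
Total = (4+183-1)·t_tx + 4·t_prop = 186·0.0315044 + 4·0.0123711 = 5.91 ms.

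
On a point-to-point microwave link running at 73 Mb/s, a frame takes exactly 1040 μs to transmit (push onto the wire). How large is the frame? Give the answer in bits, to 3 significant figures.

L = R × t_tx = 73000000 b/s × 0.00104 s = 75920 bits.

75900 bits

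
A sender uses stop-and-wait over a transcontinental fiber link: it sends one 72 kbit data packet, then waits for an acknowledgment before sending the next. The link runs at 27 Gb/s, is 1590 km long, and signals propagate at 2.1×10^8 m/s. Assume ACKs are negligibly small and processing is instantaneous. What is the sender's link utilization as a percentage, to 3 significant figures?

0.0176 %

t_tx = L/R = 72000/27000000000 = 2.66667e-06 s.
t_prop = 1590000/210000000 = 0.00757143 s; RTT = 0.0151429 s.
Cycle = t_tx + RTT = 0.0151455 s.
Utilization = t_tx / cycle = 2.66667e-06/0.0151455 = 0.0176 %.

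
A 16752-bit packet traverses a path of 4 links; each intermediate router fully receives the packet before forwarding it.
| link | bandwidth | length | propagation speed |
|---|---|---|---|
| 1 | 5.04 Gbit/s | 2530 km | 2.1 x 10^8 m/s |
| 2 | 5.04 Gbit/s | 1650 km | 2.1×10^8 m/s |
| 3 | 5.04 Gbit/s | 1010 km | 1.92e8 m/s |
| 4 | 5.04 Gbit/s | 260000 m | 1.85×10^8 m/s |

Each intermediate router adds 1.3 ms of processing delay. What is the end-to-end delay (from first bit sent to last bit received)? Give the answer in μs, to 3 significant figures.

30500 μs

Transmission delay per hop = L/R = 16752/5040000000 = 3.32381 μs; 4 hops → 13.2952 μs.
Propagation delays (d/s per hop): 12047.6, 7857.14, 5260.42, 1405.41 μs; sum = 26570.6 μs.
Processing at 3 router(s): 3 × 1.3 ms = 3900 μs.
End-to-end = 30500 μs.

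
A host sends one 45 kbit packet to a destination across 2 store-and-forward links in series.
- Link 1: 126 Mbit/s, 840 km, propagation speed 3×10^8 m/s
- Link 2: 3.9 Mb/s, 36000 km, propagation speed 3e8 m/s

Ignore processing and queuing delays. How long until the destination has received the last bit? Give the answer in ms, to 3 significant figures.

L = 45000 bits.
Transmission delays (L/R per hop): 0.357143, 11.5385 ms; sum = 11.8956 ms.
Propagation delays (d/s per hop): 2.8, 120 ms; sum = 122.8 ms.
End-to-end = 135 ms.

135 ms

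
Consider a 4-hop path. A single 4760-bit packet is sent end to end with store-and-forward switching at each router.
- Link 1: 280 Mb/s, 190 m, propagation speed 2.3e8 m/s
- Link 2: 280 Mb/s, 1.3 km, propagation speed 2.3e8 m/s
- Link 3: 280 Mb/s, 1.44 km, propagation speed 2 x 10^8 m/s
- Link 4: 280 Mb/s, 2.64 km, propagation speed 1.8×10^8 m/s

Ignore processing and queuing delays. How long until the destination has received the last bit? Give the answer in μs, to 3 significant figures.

Transmission delay per hop = L/R = 4760/280000000 = 17 μs; 4 hops → 68 μs.
Propagation delays (d/s per hop): 0.826087, 5.65217, 7.2, 14.6667 μs; sum = 28.3449 μs.
End-to-end = 96.3 μs.

96.3 μs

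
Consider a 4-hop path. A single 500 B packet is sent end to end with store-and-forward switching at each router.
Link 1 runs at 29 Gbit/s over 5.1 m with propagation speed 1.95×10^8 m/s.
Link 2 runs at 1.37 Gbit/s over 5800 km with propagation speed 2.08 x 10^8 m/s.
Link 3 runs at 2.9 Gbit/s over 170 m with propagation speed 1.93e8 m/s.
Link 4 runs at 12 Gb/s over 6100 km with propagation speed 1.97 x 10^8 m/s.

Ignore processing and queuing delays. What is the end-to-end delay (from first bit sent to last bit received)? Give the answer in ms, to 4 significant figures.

L = 500 × 8 = 4000 bits.
Transmission delays (L/R per hop): 0.000137931, 0.00291971, 0.00137931, 0.000333333 ms; sum = 0.00477028 ms.
Propagation delays (d/s per hop): 2.61538e-05, 27.8846, 0.000880829, 30.9645 ms; sum = 58.85 ms.
End-to-end = 58.85 ms.

58.85 ms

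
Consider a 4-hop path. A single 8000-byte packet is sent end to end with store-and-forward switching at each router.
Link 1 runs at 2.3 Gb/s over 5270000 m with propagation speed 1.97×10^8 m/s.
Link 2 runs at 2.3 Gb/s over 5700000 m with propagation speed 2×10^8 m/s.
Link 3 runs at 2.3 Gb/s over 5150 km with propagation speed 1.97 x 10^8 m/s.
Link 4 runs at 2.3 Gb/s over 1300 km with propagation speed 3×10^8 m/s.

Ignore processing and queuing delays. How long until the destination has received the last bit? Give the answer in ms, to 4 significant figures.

L = 8000 × 8 = 64000 bits.
Transmission delay per hop = L/R = 64000/2300000000 = 0.0278261 ms; 4 hops → 0.111304 ms.
Propagation delays (d/s per hop): 26.7513, 28.5, 26.1421, 4.33333 ms; sum = 85.7267 ms.
End-to-end = 85.84 ms.

85.84 ms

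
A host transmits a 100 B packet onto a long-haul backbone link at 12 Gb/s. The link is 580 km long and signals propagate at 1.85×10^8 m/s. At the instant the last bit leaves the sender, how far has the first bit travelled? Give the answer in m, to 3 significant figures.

t_tx = L/R = 800/12000000000 = 6.66667e-08 s.
Distance = s × t_tx = 185000000 × 6.66667e-08 = 12.3 m.

12.3 m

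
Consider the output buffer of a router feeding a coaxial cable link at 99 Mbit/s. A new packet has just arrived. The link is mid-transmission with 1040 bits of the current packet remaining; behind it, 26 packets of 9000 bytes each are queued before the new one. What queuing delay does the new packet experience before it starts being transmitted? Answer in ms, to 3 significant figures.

18.9 ms

Each queued packet: L/R = 72000/99000000 = 0.727273 ms.
26 queued → 18.9091 ms.
Plus remaining 1040 bits of current packet: 0.0105051 ms.
Queuing delay = 18.9 ms.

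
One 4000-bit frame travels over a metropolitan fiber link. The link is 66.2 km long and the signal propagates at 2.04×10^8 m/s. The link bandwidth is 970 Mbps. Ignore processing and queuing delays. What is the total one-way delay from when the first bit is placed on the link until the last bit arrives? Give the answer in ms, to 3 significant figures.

0.329 ms

Transmission delay = L/R = 4000 / 970000000 = 0.00412371 ms.
Propagation delay = d/s = 66200 m / 204000000 m/s = 0.32451 ms.
Total = 0.329 ms.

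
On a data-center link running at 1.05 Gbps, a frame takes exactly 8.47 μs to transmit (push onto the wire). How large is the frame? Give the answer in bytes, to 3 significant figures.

1110 bytes

L = R × t_tx = 1050000000 b/s × 8.47e-06 s = 8893.5 bits.
In bytes: 8893.5 / 8 = 1110 bytes.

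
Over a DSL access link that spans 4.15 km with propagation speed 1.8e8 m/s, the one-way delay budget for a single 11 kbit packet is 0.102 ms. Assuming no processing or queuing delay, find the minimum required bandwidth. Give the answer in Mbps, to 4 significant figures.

Propagation delay = 4150 / 180000000 = 0.0230556 ms.
Transmission budget = 0.102 − 0.0230556 = 0.0789444 ms.
R ≥ L / t_tx = 11000 bits / 7.89444e-05 s = 139.3 Mbps.

139.3 Mbps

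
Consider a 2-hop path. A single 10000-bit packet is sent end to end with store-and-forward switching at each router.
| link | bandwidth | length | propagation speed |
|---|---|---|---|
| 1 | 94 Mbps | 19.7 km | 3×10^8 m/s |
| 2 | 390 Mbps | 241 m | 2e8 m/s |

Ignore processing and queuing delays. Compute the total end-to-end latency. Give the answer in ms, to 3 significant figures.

0.199 ms

Transmission delays (L/R per hop): 0.106383, 0.025641 ms; sum = 0.132024 ms.
Propagation delays (d/s per hop): 0.0656667, 0.001205 ms; sum = 0.0668717 ms.
End-to-end = 0.199 ms.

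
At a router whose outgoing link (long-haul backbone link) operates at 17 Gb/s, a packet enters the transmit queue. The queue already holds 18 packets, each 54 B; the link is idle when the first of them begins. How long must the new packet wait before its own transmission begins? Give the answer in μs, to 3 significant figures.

0.457 μs

Each queued packet: L/R = 432/17000000000 = 0.0254118 μs.
18 queued → 0.457412 μs.
Queuing delay = 0.457 μs.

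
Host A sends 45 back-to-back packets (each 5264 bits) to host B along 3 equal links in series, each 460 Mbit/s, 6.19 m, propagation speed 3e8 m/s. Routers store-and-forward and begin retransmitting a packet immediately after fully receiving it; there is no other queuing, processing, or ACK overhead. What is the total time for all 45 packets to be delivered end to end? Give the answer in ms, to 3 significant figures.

0.538 ms

Per-hop transmission t_tx = L/R = 5264/460000000 = 0.0114435 ms.
Per-hop propagation t_prop = 6.19/300000000 = 2.06333e-05 ms.
Pipeline fill: first packet needs 3·t_tx to clear all hops; remaining 44 packets each add one t_tx.
Total = (3+45-1)·t_tx + 3·t_prop = 47·0.0114435 + 3·2.06333e-05 = 0.538 ms.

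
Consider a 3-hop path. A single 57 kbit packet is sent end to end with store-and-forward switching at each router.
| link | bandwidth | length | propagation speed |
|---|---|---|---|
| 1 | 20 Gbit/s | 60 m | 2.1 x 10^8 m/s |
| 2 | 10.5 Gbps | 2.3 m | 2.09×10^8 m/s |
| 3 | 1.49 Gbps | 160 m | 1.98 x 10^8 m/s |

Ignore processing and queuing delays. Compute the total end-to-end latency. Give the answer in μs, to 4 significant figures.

47.64 μs

L = 57000 bits.
Transmission delays (L/R per hop): 2.85, 5.42857, 38.255 μs; sum = 46.5336 μs.
Propagation delays (d/s per hop): 0.285714, 0.0110048, 0.808081 μs; sum = 1.1048 μs.
End-to-end = 47.64 μs.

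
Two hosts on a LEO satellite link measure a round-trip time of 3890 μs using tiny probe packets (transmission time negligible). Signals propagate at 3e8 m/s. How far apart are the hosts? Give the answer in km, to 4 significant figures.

583.5 km

One-way propagation = RTT/2 = 1945 μs.
d = s × t = 300000000 × 0.001945 = 583.5 km.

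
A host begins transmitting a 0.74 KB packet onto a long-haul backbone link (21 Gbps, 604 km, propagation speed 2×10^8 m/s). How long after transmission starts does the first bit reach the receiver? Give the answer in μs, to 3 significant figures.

First bit experiences only propagation delay: d/s = 604000/200000000 = 3020 μs.

3020 μs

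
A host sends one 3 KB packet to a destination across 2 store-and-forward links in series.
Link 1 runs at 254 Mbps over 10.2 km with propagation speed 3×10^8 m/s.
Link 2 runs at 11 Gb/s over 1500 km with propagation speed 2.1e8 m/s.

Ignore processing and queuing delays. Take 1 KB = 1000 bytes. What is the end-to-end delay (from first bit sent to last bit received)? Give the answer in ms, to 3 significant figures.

L = 24000 bits.
Transmission delays (L/R per hop): 0.0944882, 0.00218182 ms; sum = 0.09667 ms.
Propagation delays (d/s per hop): 0.034, 7.14286 ms; sum = 7.17686 ms.
End-to-end = 7.27 ms.

7.27 ms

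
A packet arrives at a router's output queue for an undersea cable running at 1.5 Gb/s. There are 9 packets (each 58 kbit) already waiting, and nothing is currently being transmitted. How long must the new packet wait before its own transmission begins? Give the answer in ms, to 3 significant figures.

Each queued packet: L/R = 58000/1500000000 = 0.0386667 ms.
9 queued → 0.348 ms.
Queuing delay = 0.348 ms.

0.348 ms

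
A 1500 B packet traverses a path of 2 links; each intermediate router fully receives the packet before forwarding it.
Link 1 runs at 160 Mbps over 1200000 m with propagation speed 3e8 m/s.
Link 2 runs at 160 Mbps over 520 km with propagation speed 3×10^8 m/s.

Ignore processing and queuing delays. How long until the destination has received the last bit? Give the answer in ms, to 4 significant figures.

L = 1500 × 8 = 12000 bits.
Transmission delay per hop = L/R = 12000/160000000 = 0.075 ms; 2 hops → 0.15 ms.
Propagation delays (d/s per hop): 4, 1.73333 ms; sum = 5.73333 ms.
End-to-end = 5.883 ms.

5.883 ms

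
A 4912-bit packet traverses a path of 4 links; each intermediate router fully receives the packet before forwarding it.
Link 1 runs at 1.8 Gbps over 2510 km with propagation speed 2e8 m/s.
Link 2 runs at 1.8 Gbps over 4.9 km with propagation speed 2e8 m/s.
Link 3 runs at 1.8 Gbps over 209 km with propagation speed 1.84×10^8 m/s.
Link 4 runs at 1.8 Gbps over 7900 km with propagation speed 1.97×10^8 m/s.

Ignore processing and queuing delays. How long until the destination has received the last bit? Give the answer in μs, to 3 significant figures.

53800 μs

Transmission delay per hop = L/R = 4912/1800000000 = 2.72889 μs; 4 hops → 10.9156 μs.
Propagation delays (d/s per hop): 12550, 24.5, 1135.87, 40101.5 μs; sum = 53811.9 μs.
End-to-end = 53800 μs.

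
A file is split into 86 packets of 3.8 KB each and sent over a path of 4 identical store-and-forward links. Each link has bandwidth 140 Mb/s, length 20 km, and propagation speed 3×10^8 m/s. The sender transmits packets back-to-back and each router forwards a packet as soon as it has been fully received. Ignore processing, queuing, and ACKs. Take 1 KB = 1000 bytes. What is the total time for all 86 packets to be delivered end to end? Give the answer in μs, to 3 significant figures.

Per-hop transmission t_tx = L/R = 30400/140000000 = 217.143 μs.
Per-hop propagation t_prop = 20000/300000000 = 66.6667 μs.
Pipeline fill: first packet needs 4·t_tx to clear all hops; remaining 85 packets each add one t_tx.
Total = (4+86-1)·t_tx + 4·t_prop = 89·217.143 + 4·66.6667 = 19600 μs.

19600 μs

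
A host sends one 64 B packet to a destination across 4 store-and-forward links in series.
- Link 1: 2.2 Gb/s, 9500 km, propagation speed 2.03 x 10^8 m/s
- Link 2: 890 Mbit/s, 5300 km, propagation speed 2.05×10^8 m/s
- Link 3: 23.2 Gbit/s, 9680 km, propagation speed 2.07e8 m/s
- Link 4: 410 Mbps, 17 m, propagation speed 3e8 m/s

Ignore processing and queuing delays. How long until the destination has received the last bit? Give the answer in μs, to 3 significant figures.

L = 64 × 8 = 512 bits.
Transmission delays (L/R per hop): 0.232727, 0.575281, 0.022069, 1.24878 μs; sum = 2.07886 μs.
Propagation delays (d/s per hop): 46798, 25853.7, 46763.3, 0.0566667 μs; sum = 119415 μs.
End-to-end = 119000 μs.

119000 μs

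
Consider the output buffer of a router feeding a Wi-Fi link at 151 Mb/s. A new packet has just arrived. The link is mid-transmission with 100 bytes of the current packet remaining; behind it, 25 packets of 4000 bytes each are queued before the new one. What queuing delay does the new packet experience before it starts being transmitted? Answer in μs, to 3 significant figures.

5300 μs

Each queued packet: L/R = 32000/151000000 = 211.921 μs.
25 queued → 5298.01 μs.
Plus remaining 800 bits of current packet: 5.29801 μs.
Queuing delay = 5300 μs.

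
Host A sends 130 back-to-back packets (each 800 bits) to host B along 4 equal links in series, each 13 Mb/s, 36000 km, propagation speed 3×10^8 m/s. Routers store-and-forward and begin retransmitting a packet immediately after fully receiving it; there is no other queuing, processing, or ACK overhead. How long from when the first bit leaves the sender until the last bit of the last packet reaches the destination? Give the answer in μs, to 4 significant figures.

488200 μs

Per-hop transmission t_tx = L/R = 800/13000000 = 61.5385 μs.
Per-hop propagation t_prop = 36000000/300000000 = 120000 μs.
Pipeline fill: first packet needs 4·t_tx to clear all hops; remaining 129 packets each add one t_tx.
Total = (4+130-1)·t_tx + 4·t_prop = 133·61.5385 + 4·120000 = 488200 μs.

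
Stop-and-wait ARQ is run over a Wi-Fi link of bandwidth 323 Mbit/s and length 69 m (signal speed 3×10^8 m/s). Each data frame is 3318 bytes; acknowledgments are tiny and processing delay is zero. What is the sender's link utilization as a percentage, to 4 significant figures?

99.44 %

t_tx = L/R = 26544/323000000 = 8.21796e-05 s.
t_prop = 69/300000000 = 2.3e-07 s; RTT = 4.6e-07 s.
Cycle = t_tx + RTT = 8.26396e-05 s.
Utilization = t_tx / cycle = 8.21796e-05/8.26396e-05 = 99.44 %.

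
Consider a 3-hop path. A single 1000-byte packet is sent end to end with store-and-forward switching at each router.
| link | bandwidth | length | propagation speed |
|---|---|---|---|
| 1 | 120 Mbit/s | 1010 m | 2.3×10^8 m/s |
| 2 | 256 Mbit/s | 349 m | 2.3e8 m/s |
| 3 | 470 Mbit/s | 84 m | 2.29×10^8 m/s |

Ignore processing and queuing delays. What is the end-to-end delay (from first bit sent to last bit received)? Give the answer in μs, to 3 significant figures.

L = 1000 × 8 = 8000 bits.
Transmission delays (L/R per hop): 66.6667, 31.25, 17.0213 μs; sum = 114.938 μs.
Propagation delays (d/s per hop): 4.3913, 1.51739, 0.366812 μs; sum = 6.27551 μs.
End-to-end = 121 μs.

121 μs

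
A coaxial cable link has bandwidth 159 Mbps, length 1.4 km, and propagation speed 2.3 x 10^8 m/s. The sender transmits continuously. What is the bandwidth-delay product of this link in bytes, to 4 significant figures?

Propagation delay = 1400 / 2.3e+08 = 6.08696e-06 s.
BDP = R × t_prop = 159000000 × 6.08696e-06 = 967.826 bits.
In bytes: 967.826/8 = 121.0 bytes.

121.0 bytes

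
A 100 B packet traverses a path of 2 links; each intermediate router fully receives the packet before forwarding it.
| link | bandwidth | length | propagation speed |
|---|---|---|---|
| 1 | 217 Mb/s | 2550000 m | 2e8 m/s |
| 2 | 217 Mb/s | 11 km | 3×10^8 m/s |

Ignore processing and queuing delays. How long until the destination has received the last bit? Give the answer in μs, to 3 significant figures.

L = 100 × 8 = 800 bits.
Transmission delay per hop = L/R = 800/217000000 = 3.68664 μs; 2 hops → 7.37327 μs.
Propagation delays (d/s per hop): 12750, 36.6667 μs; sum = 12786.7 μs.
End-to-end = 12800 μs.

12800 μs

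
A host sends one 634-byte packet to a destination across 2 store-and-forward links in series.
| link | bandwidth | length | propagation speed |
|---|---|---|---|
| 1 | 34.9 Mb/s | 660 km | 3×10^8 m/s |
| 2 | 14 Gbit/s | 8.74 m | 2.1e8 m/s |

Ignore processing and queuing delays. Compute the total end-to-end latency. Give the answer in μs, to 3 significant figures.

2350 μs

L = 634 × 8 = 5072 bits.
Transmission delays (L/R per hop): 145.33, 0.362286 μs; sum = 145.692 μs.
Propagation delays (d/s per hop): 2200, 0.041619 μs; sum = 2200.04 μs.
End-to-end = 2350 μs.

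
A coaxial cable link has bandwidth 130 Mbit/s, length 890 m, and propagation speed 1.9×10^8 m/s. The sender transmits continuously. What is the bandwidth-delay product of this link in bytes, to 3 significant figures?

Propagation delay = 890 / 190000000 = 4.68421e-06 s.
BDP = R × t_prop = 130000000 × 4.68421e-06 = 608.947 bits.
In bytes: 608.947/8 = 76.1 bytes.

76.1 bytes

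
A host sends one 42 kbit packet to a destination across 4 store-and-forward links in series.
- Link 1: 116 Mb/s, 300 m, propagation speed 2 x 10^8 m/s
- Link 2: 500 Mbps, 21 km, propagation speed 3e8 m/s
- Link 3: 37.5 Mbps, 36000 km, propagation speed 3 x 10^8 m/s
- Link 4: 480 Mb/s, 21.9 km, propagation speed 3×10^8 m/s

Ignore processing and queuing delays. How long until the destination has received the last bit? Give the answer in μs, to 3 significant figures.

L = 42000 bits.
Transmission delays (L/R per hop): 362.069, 84, 1120, 87.5 μs; sum = 1653.57 μs.
Propagation delays (d/s per hop): 1.5, 70, 120000, 73 μs; sum = 120145 μs.
End-to-end = 122000 μs.

122000 μs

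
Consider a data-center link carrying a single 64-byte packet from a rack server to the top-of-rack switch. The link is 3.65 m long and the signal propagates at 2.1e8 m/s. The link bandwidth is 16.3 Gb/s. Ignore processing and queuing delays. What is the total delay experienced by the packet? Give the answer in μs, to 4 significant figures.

0.04879 μs

L = 64 × 8 = 512 bits.
Transmission delay = L/R = 512 / 16300000000 = 0.031411 μs.
Propagation delay = d/s = 3.65 m / 210000000 m/s = 0.017381 μs.
Total = 0.04879 μs.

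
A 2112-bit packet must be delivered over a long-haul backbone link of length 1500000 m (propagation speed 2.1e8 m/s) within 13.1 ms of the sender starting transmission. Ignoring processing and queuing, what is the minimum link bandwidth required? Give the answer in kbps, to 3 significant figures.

Propagation delay = 1500000 / 210000000 = 7.14286 ms.
Transmission budget = 13.1 − 7.14286 = 5.95714 ms.
R ≥ L / t_tx = 2112 bits / 0.00595714 s = 355 kbps.

355 kbps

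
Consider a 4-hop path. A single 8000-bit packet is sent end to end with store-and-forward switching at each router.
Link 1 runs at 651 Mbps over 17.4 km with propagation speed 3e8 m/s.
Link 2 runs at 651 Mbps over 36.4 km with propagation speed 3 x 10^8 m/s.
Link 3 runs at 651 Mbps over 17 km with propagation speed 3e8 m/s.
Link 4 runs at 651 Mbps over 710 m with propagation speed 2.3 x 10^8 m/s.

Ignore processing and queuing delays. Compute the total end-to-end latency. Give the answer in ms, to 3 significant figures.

0.288 ms

Transmission delay per hop = L/R = 8000/651000000 = 0.0122888 ms; 4 hops → 0.0491551 ms.
Propagation delays (d/s per hop): 0.058, 0.121333, 0.0566667, 0.00308696 ms; sum = 0.239087 ms.
End-to-end = 0.288 ms.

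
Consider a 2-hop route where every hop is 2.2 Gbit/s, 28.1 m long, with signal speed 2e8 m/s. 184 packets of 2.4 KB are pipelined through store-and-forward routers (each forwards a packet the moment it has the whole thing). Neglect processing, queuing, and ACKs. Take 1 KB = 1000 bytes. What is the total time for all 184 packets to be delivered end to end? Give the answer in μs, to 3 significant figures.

Per-hop transmission t_tx = L/R = 19200/2200000000 = 8.72727 μs.
Per-hop propagation t_prop = 28.1/200000000 = 0.1405 μs.
Pipeline fill: first packet needs 2·t_tx to clear all hops; remaining 183 packets each add one t_tx.
Total = (2+184-1)·t_tx + 2·t_prop = 185·8.72727 + 2·0.1405 = 1610 μs.

1610 μs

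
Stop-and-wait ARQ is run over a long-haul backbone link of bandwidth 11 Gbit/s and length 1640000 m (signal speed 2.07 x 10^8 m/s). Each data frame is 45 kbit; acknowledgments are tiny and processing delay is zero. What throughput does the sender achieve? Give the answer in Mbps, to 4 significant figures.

2.839 Mbps

t_tx = L/R = 45000/11000000000 = 4.09091e-06 s.
t_prop = 1640000/2.07e+08 = 0.00792271 s; RTT = 0.0158454 s.
Cycle = t_tx + RTT = 0.0158495 s.
Throughput = L / cycle = 45000 / 0.0158495 = 2.839 Mbps.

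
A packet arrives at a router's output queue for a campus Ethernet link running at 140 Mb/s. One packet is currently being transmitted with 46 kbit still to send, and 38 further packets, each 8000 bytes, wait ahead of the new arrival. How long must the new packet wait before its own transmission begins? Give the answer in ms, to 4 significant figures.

17.70 ms

Each queued packet: L/R = 64000/140000000 = 0.457143 ms.
38 queued → 17.3714 ms.
Plus remaining 46000 bits of current packet: 0.328571 ms.
Queuing delay = 17.70 ms.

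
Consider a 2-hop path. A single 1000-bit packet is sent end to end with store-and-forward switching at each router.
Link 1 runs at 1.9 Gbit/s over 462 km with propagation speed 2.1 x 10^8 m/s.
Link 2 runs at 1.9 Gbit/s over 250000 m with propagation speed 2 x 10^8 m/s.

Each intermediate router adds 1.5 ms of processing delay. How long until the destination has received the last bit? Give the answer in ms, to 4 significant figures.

4.951 ms

Transmission delay per hop = L/R = 1000/1900000000 = 0.000526316 ms; 2 hops → 0.00105263 ms.
Propagation delays (d/s per hop): 2.2, 1.25 ms; sum = 3.45 ms.
Processing at 1 router(s): 1 × 1.5 ms = 1.5 ms.
End-to-end = 4.951 ms.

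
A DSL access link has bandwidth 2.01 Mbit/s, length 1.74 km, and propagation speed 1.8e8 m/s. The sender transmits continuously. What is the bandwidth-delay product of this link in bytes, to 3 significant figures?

2.43 bytes

Propagation delay = 1740 / 180000000 = 9.66667e-06 s.
BDP = R × t_prop = 2.01e+06 × 9.66667e-06 = 19.43 bits.
In bytes: 19.43/8 = 2.43 bytes.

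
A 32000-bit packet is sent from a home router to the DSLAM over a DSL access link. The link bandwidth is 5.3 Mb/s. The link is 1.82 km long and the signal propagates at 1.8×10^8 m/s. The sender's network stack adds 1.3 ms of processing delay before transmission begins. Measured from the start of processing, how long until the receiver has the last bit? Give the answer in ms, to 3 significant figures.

7.35 ms

Transmission delay = L/R = 32000 / 5300000 = 6.03774 ms.
Propagation delay = d/s = 1820 m / 180000000 m/s = 0.0101111 ms.
Plus processing delay 1.3 ms = 1.3 ms.
Total = 7.35 ms.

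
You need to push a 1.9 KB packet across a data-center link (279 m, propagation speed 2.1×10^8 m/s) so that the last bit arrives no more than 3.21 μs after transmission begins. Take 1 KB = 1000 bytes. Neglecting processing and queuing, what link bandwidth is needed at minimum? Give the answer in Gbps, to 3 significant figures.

L = 15200 bits.
Propagation delay = 279 / 210000000 = 1.32857 μs.
Transmission budget = 3.21 − 1.32857 = 1.88143 μs.
R ≥ L / t_tx = 15200 bits / 1.88143e-06 s = 8.08 Gbps.

8.08 Gbps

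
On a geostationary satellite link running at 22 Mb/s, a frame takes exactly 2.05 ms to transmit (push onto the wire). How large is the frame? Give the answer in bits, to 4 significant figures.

L = R × t_tx = 22000000 b/s × 0.00205 s = 45100 bits.

45100 bits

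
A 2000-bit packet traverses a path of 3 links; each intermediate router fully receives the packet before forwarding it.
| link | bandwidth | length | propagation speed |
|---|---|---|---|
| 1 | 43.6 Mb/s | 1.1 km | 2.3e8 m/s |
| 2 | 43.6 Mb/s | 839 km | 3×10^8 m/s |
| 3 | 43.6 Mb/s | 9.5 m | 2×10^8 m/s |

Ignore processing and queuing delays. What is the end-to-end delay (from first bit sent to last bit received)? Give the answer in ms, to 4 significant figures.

2.939 ms

Transmission delay per hop = L/R = 2000/43600000 = 0.0458716 ms; 3 hops → 0.137615 ms.
Propagation delays (d/s per hop): 0.00478261, 2.79667, 4.75e-05 ms; sum = 2.8015 ms.
End-to-end = 2.939 ms.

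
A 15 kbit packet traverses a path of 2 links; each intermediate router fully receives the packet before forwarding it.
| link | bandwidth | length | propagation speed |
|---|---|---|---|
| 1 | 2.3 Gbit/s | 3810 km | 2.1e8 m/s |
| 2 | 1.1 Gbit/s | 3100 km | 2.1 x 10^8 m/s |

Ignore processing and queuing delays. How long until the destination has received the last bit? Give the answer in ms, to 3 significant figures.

L = 15000 bits.
Transmission delays (L/R per hop): 0.00652174, 0.0136364 ms; sum = 0.0201581 ms.
Propagation delays (d/s per hop): 18.1429, 14.7619 ms; sum = 32.9048 ms.
End-to-end = 32.9 ms.

32.9 ms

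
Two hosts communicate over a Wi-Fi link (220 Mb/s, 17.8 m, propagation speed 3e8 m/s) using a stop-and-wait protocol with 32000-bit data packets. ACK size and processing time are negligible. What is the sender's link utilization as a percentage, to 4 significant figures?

t_tx = L/R = 32000/220000000 = 0.000145455 s.
t_prop = 17.8/300000000 = 5.93333e-08 s; RTT = 1.18667e-07 s.
Cycle = t_tx + RTT = 0.000145573 s.
Utilization = t_tx / cycle = 0.000145455/0.000145573 = 99.92 %.

99.92 %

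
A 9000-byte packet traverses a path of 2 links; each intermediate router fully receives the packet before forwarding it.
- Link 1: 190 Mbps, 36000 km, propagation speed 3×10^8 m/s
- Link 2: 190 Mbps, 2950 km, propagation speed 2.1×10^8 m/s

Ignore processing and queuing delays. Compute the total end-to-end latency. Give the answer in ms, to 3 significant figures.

L = 9000 × 8 = 72000 bits.
Transmission delay per hop = L/R = 72000/190000000 = 0.378947 ms; 2 hops → 0.757895 ms.
Propagation delays (d/s per hop): 120, 14.0476 ms; sum = 134.048 ms.
End-to-end = 135 ms.

135 ms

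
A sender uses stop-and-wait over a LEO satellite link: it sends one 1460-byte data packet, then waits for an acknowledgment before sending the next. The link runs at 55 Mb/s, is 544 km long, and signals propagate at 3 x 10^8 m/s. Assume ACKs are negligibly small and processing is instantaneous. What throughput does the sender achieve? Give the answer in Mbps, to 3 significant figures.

3.04 Mbps

t_tx = L/R = 11680/55000000 = 0.000212364 s.
t_prop = 544000/300000000 = 0.00181333 s; RTT = 0.00362667 s.
Cycle = t_tx + RTT = 0.00383903 s.
Throughput = L / cycle = 11680 / 0.00383903 = 3.04 Mbps.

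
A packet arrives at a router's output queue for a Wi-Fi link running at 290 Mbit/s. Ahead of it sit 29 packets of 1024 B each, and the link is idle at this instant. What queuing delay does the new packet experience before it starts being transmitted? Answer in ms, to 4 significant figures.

0.8192 ms

Each queued packet: L/R = 8192/290000000 = 0.0282483 ms.
29 queued → 0.8192 ms.
Queuing delay = 0.8192 ms.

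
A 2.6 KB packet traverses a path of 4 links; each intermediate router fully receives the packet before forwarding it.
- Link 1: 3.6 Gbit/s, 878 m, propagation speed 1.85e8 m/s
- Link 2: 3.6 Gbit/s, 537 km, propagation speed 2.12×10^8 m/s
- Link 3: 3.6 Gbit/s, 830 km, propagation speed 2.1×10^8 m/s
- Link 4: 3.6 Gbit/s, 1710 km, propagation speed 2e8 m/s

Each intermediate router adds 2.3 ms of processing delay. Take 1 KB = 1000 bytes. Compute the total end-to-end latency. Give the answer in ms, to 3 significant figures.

L = 20800 bits.
Transmission delay per hop = L/R = 20800/3600000000 = 0.00577778 ms; 4 hops → 0.0231111 ms.
Propagation delays (d/s per hop): 0.00474595, 2.53302, 3.95238, 8.55 ms; sum = 15.0401 ms.
Processing at 3 router(s): 3 × 2.3 ms = 6.9 ms.
End-to-end = 22.0 ms.

22.0 ms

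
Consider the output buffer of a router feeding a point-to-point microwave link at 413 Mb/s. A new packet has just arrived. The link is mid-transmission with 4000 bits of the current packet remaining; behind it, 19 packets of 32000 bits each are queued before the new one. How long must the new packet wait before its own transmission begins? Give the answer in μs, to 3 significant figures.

1480 μs

Each queued packet: L/R = 32000/413000000 = 77.4818 μs.
19 queued → 1472.15 μs.
Plus remaining 4000 bits of current packet: 9.68523 μs.
Queuing delay = 1480 μs.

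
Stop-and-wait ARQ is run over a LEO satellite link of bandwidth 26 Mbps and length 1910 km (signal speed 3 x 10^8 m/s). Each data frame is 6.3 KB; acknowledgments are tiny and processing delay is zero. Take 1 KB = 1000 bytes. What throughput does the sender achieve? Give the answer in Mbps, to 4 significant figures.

t_tx = L/R = 50400/26000000 = 0.00193846 s.
t_prop = 1910000/300000000 = 0.00636667 s; RTT = 0.0127333 s.
Cycle = t_tx + RTT = 0.0146718 s.
Throughput = L / cycle = 50400 / 0.0146718 = 3.435 Mbps.

3.435 Mbps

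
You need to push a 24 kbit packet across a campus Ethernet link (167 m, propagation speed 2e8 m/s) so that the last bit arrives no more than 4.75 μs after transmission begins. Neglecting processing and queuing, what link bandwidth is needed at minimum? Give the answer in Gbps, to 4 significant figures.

Propagation delay = 167 / 200000000 = 0.835 μs.
Transmission budget = 4.75 − 0.835 = 3.915 μs.
R ≥ L / t_tx = 24000 bits / 3.915e-06 s = 6.130 Gbps.

6.130 Gbps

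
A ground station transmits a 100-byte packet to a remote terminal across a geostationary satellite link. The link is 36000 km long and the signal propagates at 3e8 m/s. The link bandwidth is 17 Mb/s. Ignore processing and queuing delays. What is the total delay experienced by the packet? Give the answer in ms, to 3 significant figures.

L = 100 × 8 = 800 bits.
Transmission delay = L/R = 800 / 17000000 = 0.0470588 ms.
Propagation delay = d/s = 36000000 m / 300000000 m/s = 120 ms.
Total = 120 ms.

120 ms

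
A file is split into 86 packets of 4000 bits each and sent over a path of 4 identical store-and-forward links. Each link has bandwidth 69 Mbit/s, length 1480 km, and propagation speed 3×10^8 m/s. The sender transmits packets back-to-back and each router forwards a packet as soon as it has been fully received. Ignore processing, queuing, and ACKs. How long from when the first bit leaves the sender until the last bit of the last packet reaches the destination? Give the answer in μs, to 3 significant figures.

Per-hop transmission t_tx = L/R = 4000/69000000 = 57.971 μs.
Per-hop propagation t_prop = 1480000/300000000 = 4933.33 μs.
Pipeline fill: first packet needs 4·t_tx to clear all hops; remaining 85 packets each add one t_tx.
Total = (4+86-1)·t_tx + 4·t_prop = 89·57.971 + 4·4933.33 = 24900 μs.

24900 μs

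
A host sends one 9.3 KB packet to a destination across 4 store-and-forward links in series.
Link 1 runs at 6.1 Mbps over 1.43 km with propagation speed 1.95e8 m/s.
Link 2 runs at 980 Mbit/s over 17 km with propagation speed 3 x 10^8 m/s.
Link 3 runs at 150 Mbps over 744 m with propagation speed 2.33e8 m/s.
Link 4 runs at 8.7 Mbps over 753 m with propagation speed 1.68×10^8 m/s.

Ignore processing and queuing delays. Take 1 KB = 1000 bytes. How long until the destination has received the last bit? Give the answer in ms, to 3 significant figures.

L = 74400 bits.
Transmission delays (L/R per hop): 12.1967, 0.0759184, 0.496, 8.55172 ms; sum = 21.3204 ms.
Propagation delays (d/s per hop): 0.00733333, 0.0566667, 0.00319313, 0.00448214 ms; sum = 0.0716753 ms.
End-to-end = 21.4 ms.

21.4 ms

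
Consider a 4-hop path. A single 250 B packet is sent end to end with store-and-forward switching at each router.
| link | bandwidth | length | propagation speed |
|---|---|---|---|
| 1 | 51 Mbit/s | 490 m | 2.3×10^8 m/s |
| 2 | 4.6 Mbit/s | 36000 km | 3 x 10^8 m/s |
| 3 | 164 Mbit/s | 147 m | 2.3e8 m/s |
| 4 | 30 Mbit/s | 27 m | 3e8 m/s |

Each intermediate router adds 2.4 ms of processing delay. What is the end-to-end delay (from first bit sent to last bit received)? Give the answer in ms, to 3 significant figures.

L = 250 × 8 = 2000 bits.
Transmission delays (L/R per hop): 0.0392157, 0.434783, 0.0121951, 0.0666667 ms; sum = 0.55286 ms.
Propagation delays (d/s per hop): 0.00213043, 120, 0.00063913, 9e-05 ms; sum = 120.003 ms.
Processing at 3 router(s): 3 × 2.4 ms = 7.2 ms.
End-to-end = 128 ms.

128 ms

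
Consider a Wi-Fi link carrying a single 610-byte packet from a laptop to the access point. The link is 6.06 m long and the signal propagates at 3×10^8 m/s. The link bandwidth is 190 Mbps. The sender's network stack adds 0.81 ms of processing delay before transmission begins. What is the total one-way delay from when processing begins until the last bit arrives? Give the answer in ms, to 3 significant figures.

0.836 ms

L = 610 × 8 = 4880 bits.
Transmission delay = L/R = 4880 / 190000000 = 0.0256842 ms.
Propagation delay = d/s = 6.06 m / 300000000 m/s = 2.02e-05 ms.
Plus processing delay 0.81 ms = 0.81 ms.
Total = 0.836 ms.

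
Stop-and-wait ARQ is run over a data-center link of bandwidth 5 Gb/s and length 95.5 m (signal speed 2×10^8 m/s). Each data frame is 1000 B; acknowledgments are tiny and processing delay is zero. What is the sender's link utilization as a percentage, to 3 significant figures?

t_tx = L/R = 8000/5000000000 = 1.6e-06 s.
t_prop = 95.5/200000000 = 4.775e-07 s; RTT = 9.55e-07 s.
Cycle = t_tx + RTT = 2.555e-06 s.
Utilization = t_tx / cycle = 1.6e-06/2.555e-06 = 62.6 %.

62.6 %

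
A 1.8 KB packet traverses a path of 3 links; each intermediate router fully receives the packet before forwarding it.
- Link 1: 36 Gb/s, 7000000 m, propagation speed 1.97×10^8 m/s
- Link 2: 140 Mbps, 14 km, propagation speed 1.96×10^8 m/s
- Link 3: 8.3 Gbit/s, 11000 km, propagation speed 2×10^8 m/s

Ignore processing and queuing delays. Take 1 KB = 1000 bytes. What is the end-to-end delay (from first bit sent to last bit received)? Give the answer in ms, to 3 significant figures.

90.7 ms

L = 14400 bits.
Transmission delays (L/R per hop): 0.0004, 0.102857, 0.00173494 ms; sum = 0.104992 ms.
Propagation delays (d/s per hop): 35.533, 0.0714286, 55 ms; sum = 90.6044 ms.
End-to-end = 90.7 ms.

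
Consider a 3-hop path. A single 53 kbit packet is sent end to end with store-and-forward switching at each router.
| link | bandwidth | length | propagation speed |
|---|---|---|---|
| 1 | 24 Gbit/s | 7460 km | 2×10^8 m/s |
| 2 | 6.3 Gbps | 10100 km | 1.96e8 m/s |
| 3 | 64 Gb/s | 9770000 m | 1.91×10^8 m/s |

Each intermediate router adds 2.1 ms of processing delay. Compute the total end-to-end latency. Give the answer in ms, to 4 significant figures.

144.2 ms

L = 53000 bits.
Transmission delays (L/R per hop): 0.00220833, 0.0084127, 0.000828125 ms; sum = 0.0114492 ms.
Propagation delays (d/s per hop): 37.3, 51.5306, 51.1518 ms; sum = 139.982 ms.
Processing at 2 router(s): 2 × 2.1 ms = 4.2 ms.
End-to-end = 144.2 ms.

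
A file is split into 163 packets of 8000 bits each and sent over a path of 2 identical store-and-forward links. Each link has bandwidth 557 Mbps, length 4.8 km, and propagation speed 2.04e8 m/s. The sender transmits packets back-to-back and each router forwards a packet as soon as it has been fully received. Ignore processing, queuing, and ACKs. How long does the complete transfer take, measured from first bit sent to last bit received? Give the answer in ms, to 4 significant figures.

Per-hop transmission t_tx = L/R = 8000/557000000 = 0.0143627 ms.
Per-hop propagation t_prop = 4800/204000000 = 0.0235294 ms.
Pipeline fill: first packet needs 2·t_tx to clear all hops; remaining 162 packets each add one t_tx.
Total = (2+163-1)·t_tx + 2·t_prop = 164·0.0143627 + 2·0.0235294 = 2.403 ms.

2.403 ms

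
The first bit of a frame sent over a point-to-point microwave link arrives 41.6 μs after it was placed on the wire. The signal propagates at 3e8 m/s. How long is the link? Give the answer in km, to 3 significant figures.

12.5 km

d = s × t_prop = 300000000 × 4.16e-05 = 12.5 km.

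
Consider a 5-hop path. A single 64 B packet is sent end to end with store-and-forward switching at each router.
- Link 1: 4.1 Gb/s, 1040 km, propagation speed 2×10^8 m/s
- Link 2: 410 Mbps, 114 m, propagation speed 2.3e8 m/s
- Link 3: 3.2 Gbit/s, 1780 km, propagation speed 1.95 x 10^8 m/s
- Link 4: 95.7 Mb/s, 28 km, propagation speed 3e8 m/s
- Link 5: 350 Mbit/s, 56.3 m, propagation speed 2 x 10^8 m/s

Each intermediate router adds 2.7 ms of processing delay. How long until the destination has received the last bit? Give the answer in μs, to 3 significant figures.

25200 μs

L = 64 × 8 = 512 bits.
Transmission delays (L/R per hop): 0.124878, 1.24878, 0.16, 5.35005, 1.46286 μs; sum = 8.34657 μs.
Propagation delays (d/s per hop): 5200, 0.495652, 9128.21, 93.3333, 0.2815 μs; sum = 14422.3 μs.
Processing at 4 router(s): 4 × 2.7 ms = 10800 μs.
End-to-end = 25200 μs.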